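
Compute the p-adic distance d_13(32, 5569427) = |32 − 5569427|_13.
d_13(32, 5569427) = 1/371293

Step 1 — x − y = 32 − 5569427 = -5569395. Step 2 — v_13(-5569395) = 5 (factor: -5569395 = −(13^5 · 15); the sign does not affect v_p). Step 3 — |x − y|_13 = 13^{-5} = 1/371293.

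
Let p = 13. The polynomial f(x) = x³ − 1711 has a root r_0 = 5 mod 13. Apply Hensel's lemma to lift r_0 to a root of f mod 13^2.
r_1 = 96 (mod 169)

Hensel: r_{i+1} = r_i − f(r_i)/f′(r_i) mod 13^{i+2}, where f′(x) = 3x². Iterate:
  r_0 = 5 (mod 13)
  r_1 = 96 (mod 169)
Final: r = 96 with f(r) ≡ 0 mod 13^2.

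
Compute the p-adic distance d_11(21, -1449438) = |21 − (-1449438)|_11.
d_11(21, -1449438) = 1/161051

Step 1 — x − y = 21 − (-1449438) = 1449459. Step 2 — v_11(1449459) = 5 (factor: 1449459 = (11^5 · 9); the sign does not affect v_p). Step 3 — |x − y|_11 = 11^{-5} = 1/161051.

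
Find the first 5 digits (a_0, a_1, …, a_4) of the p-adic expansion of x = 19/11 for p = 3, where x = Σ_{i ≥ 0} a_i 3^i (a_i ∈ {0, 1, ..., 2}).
(a_0, …, a_4) = (2, 1, 1, 2, 0)

v_3(19/11) = 0 (numerator and denominator both coprime to 3), so x ∈ ℤ_3^×. Compute digits iteratively via a_i = x_i mod 3, x_{i+1} = (x_i − a_i)/3, with x_0 = x:
  x_0 = 19/11;  a_0 = 2;  x_1 = (x_0 − 2)/3 = -1/11
  x_1 = -1/11;  a_1 = 1;  x_2 = (x_1 − 1)/3 = -4/11
  x_2 = -4/11;  a_2 = 1;  x_3 = (x_2 − 1)/3 = -5/11
  x_3 = -5/11;  a_3 = 2;  x_4 = (x_3 − 2)/3 = -9/11
  x_4 = -9/11;  a_4 = 0;  x_5 = (x_4 − 0)/3 = -3/11
Digits: (2, 1, 1, 2, 0).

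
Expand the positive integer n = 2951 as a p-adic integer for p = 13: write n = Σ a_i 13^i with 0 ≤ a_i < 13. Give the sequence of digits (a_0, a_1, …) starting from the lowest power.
(a_0, a_1, …) = (0, 6, 4, 1)

Repeated division by 13 gives the digits low-to-high: 2951 = 6·13^1 + 4·13^2 + 1·13^3. Digit sequence: (0, 6, 4, 1).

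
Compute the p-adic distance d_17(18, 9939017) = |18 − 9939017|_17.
d_17(18, 9939017) = 1/1419857

Step 1 — x − y = 18 − 9939017 = -9938999. Step 2 — v_17(-9938999) = 5 (factor: -9938999 = −(17^5 · 7); the sign does not affect v_p). Step 3 — |x − y|_17 = 17^{-5} = 1/1419857.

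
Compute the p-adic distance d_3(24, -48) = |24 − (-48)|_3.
d_3(24, -48) = 1/9

Step 1 — x − y = 24 − (-48) = 72. Step 2 — v_3(72) = 2 (factor: 72 = (3^2 · 8); the sign does not affect v_p). Step 3 — |x − y|_3 = 3^{-2} = 1/9.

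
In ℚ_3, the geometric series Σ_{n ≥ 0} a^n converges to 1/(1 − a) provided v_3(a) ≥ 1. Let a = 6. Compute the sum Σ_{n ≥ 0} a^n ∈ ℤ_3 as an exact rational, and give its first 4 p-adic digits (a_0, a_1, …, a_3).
Σ a^n = 1/(1 − a) = -1/5;  first 4 digits = (1, 2, 1, 0)

v_3(a) = 1 ≥ 1, so the series converges in ℤ_3 to 1/(1 − a) = 1/(1 − 6) = -1/5. Expand this rational in ℤ_3: compute digits iteratively via d_i = x_i mod 3, x_{i+1} = (x_i − d_i)/3. The first 4 digits are (1, 2, 1, 0).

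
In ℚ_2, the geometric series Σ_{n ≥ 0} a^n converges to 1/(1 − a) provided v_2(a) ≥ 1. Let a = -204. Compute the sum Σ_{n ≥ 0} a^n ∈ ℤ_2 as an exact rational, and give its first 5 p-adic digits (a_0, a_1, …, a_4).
Σ a^n = 1/(1 − a) = 1/205;  first 5 digits = (1, 0, 1, 0, 0)

v_2(a) = 2 ≥ 1, so the series converges in ℤ_2 to 1/(1 − a) = 1/(1 − (-204)) = 1/205. Expand this rational in ℤ_2: compute digits iteratively via d_i = x_i mod 2, x_{i+1} = (x_i − d_i)/2. The first 5 digits are (1, 0, 1, 0, 0).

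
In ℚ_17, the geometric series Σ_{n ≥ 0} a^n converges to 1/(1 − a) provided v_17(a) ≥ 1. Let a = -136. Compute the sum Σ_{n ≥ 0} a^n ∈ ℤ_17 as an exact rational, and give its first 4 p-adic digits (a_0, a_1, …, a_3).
Σ a^n = 1/(1 − a) = 1/137;  first 4 digits = (1, 9, 12, 1)

v_17(a) = 1 ≥ 1, so the series converges in ℤ_17 to 1/(1 − a) = 1/(1 − (-136)) = 1/137. Expand this rational in ℤ_17: compute digits iteratively via d_i = x_i mod 17, x_{i+1} = (x_i − d_i)/17. The first 4 digits are (1, 9, 12, 1).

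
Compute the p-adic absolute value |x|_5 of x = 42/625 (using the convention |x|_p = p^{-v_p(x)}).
|42/625|_5 = 625

Step 1 — compute v_5(x) by factoring powers of 5 out of the numerator and denominator: v_5(42/625) = -4. Step 2 — apply |x|_p = p^{-v_p(x)} = 5^{4} = 625.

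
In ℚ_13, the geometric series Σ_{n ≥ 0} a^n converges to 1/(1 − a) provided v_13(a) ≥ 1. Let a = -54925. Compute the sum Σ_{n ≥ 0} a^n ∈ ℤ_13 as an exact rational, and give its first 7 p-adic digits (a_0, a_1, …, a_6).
Σ a^n = 1/(1 − a) = 1/54926;  first 7 digits = (1, 0, 0, 1, 11, 12, 0)

v_13(a) = 3 ≥ 1, so the series converges in ℤ_13 to 1/(1 − a) = 1/(1 − (-54925)) = 1/54926. Expand this rational in ℤ_13: compute digits iteratively via d_i = x_i mod 13, x_{i+1} = (x_i − d_i)/13. The first 7 digits are (1, 0, 0, 1, 11, 12, 0).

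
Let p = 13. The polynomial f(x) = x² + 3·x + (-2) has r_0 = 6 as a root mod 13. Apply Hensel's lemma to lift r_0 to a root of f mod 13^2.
r_1 = 149 (mod 169)

Hensel: r_{i+1} = r_i − f(r_i)·(f′(r_i))^{-1} mod 13^{i+2}, f′(x) = 2x + 3. Iterate:
  r_0 = 6 (mod 13)
  r_1 = 149 (mod 169)
Final: r = 149 satisfies f(r) ≡ 0 mod 13^2.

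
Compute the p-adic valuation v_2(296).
v_2(296) = 3

v_2(n) is the largest exponent k such that 2^k divides n. Factor out: 296 = 2^3 · 37. (Sign doesn't affect v_p.) So v_2(296) = 3.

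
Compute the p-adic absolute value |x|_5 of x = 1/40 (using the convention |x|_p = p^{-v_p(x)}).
|1/40|_5 = 5

Step 1 — compute v_5(x) by factoring powers of 5 out of the numerator and denominator: v_5(1/40) = -1. Step 2 — apply |x|_p = p^{-v_p(x)} = 5^{1} = 5.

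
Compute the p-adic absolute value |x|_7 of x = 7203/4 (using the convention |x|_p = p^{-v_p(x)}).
|7203/4|_7 = 1/2401

Step 1 — compute v_7(x) by factoring powers of 7 out of the numerator and denominator: v_7(7203/4) = 4. Step 2 — apply |x|_p = p^{-v_p(x)} = 7^{-4} = 1/2401.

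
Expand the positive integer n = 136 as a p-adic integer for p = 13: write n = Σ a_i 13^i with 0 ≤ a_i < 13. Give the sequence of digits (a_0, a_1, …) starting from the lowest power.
(a_0, a_1, …) = (6, 10)

Repeated division by 13 gives the digits low-to-high: 136 = 6 + 10·13^1. Digit sequence: (6, 10).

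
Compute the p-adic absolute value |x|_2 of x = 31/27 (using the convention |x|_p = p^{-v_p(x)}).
|31/27|_2 = 1

Step 1 — compute v_2(x) by factoring powers of 2 out of the numerator and denominator: v_2(31/27) = 0. Step 2 — apply |x|_p = p^{-v_p(x)} = 2^{0} = 1.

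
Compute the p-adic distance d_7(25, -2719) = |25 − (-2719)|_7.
d_7(25, -2719) = 1/343

Step 1 — x − y = 25 − (-2719) = 2744. Step 2 — v_7(2744) = 3 (factor: 2744 = (7^3 · 8); the sign does not affect v_p). Step 3 — |x − y|_7 = 7^{-3} = 1/343.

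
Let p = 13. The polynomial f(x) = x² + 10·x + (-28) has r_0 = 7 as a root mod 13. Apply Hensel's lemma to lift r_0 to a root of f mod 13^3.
r_2 = 306 (mod 2197)

Hensel: r_{i+1} = r_i − f(r_i)·(f′(r_i))^{-1} mod 13^{i+2}, f′(x) = 2x + 10. Iterate:
  r_0 = 7 (mod 13)
  r_1 = 137 (mod 169)
  r_2 = 306 (mod 2197)
Final: r = 306 satisfies f(r) ≡ 0 mod 13^3.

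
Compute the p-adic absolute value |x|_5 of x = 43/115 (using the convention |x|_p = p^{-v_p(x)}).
|43/115|_5 = 5

Step 1 — compute v_5(x) by factoring powers of 5 out of the numerator and denominator: v_5(43/115) = -1. Step 2 — apply |x|_p = p^{-v_p(x)} = 5^{1} = 5.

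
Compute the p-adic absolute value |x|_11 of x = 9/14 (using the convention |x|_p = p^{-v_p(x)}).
|9/14|_11 = 1

Step 1 — compute v_11(x) by factoring powers of 11 out of the numerator and denominator: v_11(9/14) = 0. Step 2 — apply |x|_p = p^{-v_p(x)} = 11^{0} = 1.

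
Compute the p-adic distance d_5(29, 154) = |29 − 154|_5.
d_5(29, 154) = 1/125

Step 1 — x − y = 29 − 154 = -125. Step 2 — v_5(-125) = 3 (factor: -125 = −(5^3 · 1); the sign does not affect v_p). Step 3 — |x − y|_5 = 5^{-3} = 1/125.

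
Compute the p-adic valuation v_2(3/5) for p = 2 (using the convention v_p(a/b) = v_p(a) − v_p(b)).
v_2(3/5) = 0

Factor powers of 2 from the numerator and denominator of the reduced fraction: 3 = 2^0 · 3 and 5 = 2^0 · 5. Apply v_p(a/b) = v_p(a) − v_p(b): v_2(3/5) = 0 − 0 = 0.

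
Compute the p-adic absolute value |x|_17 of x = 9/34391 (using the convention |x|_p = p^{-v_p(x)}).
|9/34391|_17 = 4913

Step 1 — compute v_17(x) by factoring powers of 17 out of the numerator and denominator: v_17(9/34391) = -3. Step 2 — apply |x|_p = p^{-v_p(x)} = 17^{3} = 4913.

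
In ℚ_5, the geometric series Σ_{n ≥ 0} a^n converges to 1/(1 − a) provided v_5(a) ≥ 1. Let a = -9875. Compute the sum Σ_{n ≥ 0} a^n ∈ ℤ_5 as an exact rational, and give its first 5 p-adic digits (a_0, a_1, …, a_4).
Σ a^n = 1/(1 − a) = 1/9876;  first 5 digits = (1, 0, 0, 1, 4)

v_5(a) = 3 ≥ 1, so the series converges in ℤ_5 to 1/(1 − a) = 1/(1 − (-9875)) = 1/9876. Expand this rational in ℤ_5: compute digits iteratively via d_i = x_i mod 5, x_{i+1} = (x_i − d_i)/5. The first 5 digits are (1, 0, 0, 1, 4).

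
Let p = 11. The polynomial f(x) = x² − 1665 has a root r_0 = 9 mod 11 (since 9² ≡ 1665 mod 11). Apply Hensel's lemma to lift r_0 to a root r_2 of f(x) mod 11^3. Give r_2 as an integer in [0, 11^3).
r_2 = 702 (mod 1331)

Hensel's recurrence: r_{i+1} = r_i − f(r_i)·(f′(r_i))^{-1} mod 11^{i+2}, with f′(x) = 2x. Iterate:
  r_0 = 9 (mod 11)
  r_1 = 97 (mod 121)
  r_2 = 702 (mod 1331)
Final: r_2 = 702, and one checks f(r_2) ≡ 0 mod 11^3.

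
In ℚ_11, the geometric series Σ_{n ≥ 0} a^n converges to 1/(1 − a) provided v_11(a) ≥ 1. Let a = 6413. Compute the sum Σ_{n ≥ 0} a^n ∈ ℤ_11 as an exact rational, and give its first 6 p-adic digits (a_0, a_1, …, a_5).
Σ a^n = 1/(1 − a) = -1/6412;  first 6 digits = (1, 0, 9, 4, 4, 2)

v_11(a) = 2 ≥ 1, so the series converges in ℤ_11 to 1/(1 − a) = 1/(1 − 6413) = -1/6412. Expand this rational in ℤ_11: compute digits iteratively via d_i = x_i mod 11, x_{i+1} = (x_i − d_i)/11. The first 6 digits are (1, 0, 9, 4, 4, 2).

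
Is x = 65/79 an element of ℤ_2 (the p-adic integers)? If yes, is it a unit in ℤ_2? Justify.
x ∈ ℤ_2^× (unit); v_2(x) = 0

ℤ_2 = {x ∈ ℚ_2 : v_2(x) ≥ 0} and ℤ_2^× = {x ∈ ℤ_2 : v_2(x) = 0}. Here v_2(65/79) = v_2(num) − v_2(den) = 0; compare against these criteria.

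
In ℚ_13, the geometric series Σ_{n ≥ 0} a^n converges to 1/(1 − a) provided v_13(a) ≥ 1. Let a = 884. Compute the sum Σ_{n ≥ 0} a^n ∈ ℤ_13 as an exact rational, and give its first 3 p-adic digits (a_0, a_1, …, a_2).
Σ a^n = 1/(1 − a) = -1/883;  first 3 digits = (1, 3, 1)

v_13(a) = 1 ≥ 1, so the series converges in ℤ_13 to 1/(1 − a) = 1/(1 − 884) = -1/883. Expand this rational in ℤ_13: compute digits iteratively via d_i = x_i mod 13, x_{i+1} = (x_i − d_i)/13. The first 3 digits are (1, 3, 1).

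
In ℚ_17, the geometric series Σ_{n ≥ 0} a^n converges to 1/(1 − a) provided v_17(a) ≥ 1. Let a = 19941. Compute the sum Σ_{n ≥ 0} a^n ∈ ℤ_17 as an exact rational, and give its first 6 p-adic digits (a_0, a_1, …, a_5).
Σ a^n = 1/(1 − a) = -1/19940;  first 6 digits = (1, 0, 1, 4, 1, 8)

v_17(a) = 2 ≥ 1, so the series converges in ℤ_17 to 1/(1 − a) = 1/(1 − 19941) = -1/19940. Expand this rational in ℤ_17: compute digits iteratively via d_i = x_i mod 17, x_{i+1} = (x_i − d_i)/17. The first 6 digits are (1, 0, 1, 4, 1, 8).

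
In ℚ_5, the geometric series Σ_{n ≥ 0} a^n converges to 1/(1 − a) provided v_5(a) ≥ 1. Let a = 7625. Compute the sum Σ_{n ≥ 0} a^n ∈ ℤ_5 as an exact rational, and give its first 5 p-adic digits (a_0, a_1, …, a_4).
Σ a^n = 1/(1 − a) = -1/7624;  first 5 digits = (1, 0, 0, 1, 2)

v_5(a) = 3 ≥ 1, so the series converges in ℤ_5 to 1/(1 − a) = 1/(1 − 7625) = -1/7624. Expand this rational in ℤ_5: compute digits iteratively via d_i = x_i mod 5, x_{i+1} = (x_i − d_i)/5. The first 5 digits are (1, 0, 0, 1, 2).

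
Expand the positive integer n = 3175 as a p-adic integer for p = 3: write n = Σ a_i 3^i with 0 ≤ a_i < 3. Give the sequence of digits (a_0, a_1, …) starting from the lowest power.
(a_0, a_1, …) = (1, 2, 1, 0, 0, 1, 1, 1)

Repeated division by 3 gives the digits low-to-high: 3175 = 1 + 2·3^1 + 1·3^2 + 1·3^5 + 1·3^6 + 1·3^7. Digit sequence: (1, 2, 1, 0, 0, 1, 1, 1).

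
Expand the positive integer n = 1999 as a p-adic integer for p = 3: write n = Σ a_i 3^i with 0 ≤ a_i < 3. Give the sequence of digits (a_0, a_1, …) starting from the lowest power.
(a_0, a_1, …) = (1, 0, 0, 2, 0, 2, 2)

Repeated division by 3 gives the digits low-to-high: 1999 = 1 + 2·3^3 + 2·3^5 + 2·3^6. Digit sequence: (1, 0, 0, 2, 0, 2, 2).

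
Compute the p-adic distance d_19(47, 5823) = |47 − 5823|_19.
d_19(47, 5823) = 1/361

Step 1 — x − y = 47 − 5823 = -5776. Step 2 — v_19(-5776) = 2 (factor: -5776 = −(19^2 · 16); the sign does not affect v_p). Step 3 — |x − y|_19 = 19^{-2} = 1/361.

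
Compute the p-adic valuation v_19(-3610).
v_19(-3610) = 2

v_19(n) is the largest exponent k such that 19^k divides n. Factor out: -3610 = -19^2 · 10. (Sign doesn't affect v_p.) So v_19(-3610) = 2.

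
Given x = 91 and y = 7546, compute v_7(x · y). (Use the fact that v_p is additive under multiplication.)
v_7(686686) = 4

v_p(x) = 1 (factor: 91 = 7^1 · 13); v_p(y) = 3 (factor: 7546 = 7^3 · 22). Additivity: v_p(xy) = v_p(x) + v_p(y) = 1 + 3 = 4. (Direct check: xy = 686686 = 7^4 · (286).)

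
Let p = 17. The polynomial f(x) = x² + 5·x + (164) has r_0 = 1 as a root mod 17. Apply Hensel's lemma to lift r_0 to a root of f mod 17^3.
r_2 = 2041 (mod 4913)

Hensel: r_{i+1} = r_i − f(r_i)·(f′(r_i))^{-1} mod 17^{i+2}, f′(x) = 2x + 5. Iterate:
  r_0 = 1 (mod 17)
  r_1 = 18 (mod 289)
  r_2 = 2041 (mod 4913)
Final: r = 2041 satisfies f(r) ≡ 0 mod 17^3.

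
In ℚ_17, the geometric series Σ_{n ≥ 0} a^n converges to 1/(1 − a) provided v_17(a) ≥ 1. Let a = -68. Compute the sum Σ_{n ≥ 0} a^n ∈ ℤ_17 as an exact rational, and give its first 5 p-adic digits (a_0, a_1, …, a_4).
Σ a^n = 1/(1 − a) = 1/69;  first 5 digits = (1, 13, 15, 4, 14)

v_17(a) = 1 ≥ 1, so the series converges in ℤ_17 to 1/(1 − a) = 1/(1 − (-68)) = 1/69. Expand this rational in ℤ_17: compute digits iteratively via d_i = x_i mod 17, x_{i+1} = (x_i − d_i)/17. The first 5 digits are (1, 13, 15, 4, 14).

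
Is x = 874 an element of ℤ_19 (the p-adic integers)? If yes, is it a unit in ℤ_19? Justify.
x ∈ ℤ_19 but not a unit; v_19(x) = 1 > 0

ℤ_19 = {x ∈ ℚ_19 : v_19(x) ≥ 0} and ℤ_19^× = {x ∈ ℤ_19 : v_19(x) = 0}. Here v_19(874) = v_19(num) − v_19(den) = 1; compare against these criteria.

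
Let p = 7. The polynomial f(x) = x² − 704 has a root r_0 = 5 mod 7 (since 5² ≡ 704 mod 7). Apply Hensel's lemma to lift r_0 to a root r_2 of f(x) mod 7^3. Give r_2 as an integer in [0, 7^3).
r_2 = 19 (mod 343)

Hensel's recurrence: r_{i+1} = r_i − f(r_i)·(f′(r_i))^{-1} mod 7^{i+2}, with f′(x) = 2x. Iterate:
  r_0 = 5 (mod 7)
  r_1 = 19 (mod 49)
  r_2 = 19 (mod 343)
Final: r_2 = 19, and one checks f(r_2) ≡ 0 mod 7^3.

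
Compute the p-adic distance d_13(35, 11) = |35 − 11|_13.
d_13(35, 11) = 1

Step 1 — x − y = 35 − 11 = 24. Step 2 — v_13(24) = 0 (factor: 24 = (13^0 · 24); the sign does not affect v_p). Step 3 — |x − y|_13 = 13^{0} = 1.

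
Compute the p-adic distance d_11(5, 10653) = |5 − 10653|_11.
d_11(5, 10653) = 1/1331

Step 1 — x − y = 5 − 10653 = -10648. Step 2 — v_11(-10648) = 3 (factor: -10648 = −(11^3 · 8); the sign does not affect v_p). Step 3 — |x − y|_11 = 11^{-3} = 1/1331.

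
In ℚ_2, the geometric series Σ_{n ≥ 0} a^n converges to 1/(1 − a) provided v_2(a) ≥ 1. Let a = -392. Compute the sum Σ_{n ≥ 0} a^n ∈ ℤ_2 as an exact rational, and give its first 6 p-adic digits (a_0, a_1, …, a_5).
Σ a^n = 1/(1 − a) = 1/393;  first 6 digits = (1, 0, 0, 1, 1, 1)

v_2(a) = 3 ≥ 1, so the series converges in ℤ_2 to 1/(1 − a) = 1/(1 − (-392)) = 1/393. Expand this rational in ℤ_2: compute digits iteratively via d_i = x_i mod 2, x_{i+1} = (x_i − d_i)/2. The first 6 digits are (1, 0, 0, 1, 1, 1).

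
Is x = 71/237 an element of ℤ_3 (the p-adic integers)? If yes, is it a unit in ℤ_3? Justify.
x ∉ ℤ_3 (v_3(x) = -1 < 0)

ℤ_3 = {x ∈ ℚ_3 : v_3(x) ≥ 0} and ℤ_3^× = {x ∈ ℤ_3 : v_3(x) = 0}. Here v_3(71/237) = v_3(num) − v_3(den) = -1; compare against these criteria.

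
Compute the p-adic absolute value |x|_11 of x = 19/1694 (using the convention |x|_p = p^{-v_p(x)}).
|19/1694|_11 = 121

Step 1 — compute v_11(x) by factoring powers of 11 out of the numerator and denominator: v_11(19/1694) = -2. Step 2 — apply |x|_p = p^{-v_p(x)} = 11^{2} = 121.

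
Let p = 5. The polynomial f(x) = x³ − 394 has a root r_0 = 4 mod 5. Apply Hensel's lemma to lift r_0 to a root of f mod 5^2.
r_1 = 14 (mod 25)

Hensel: r_{i+1} = r_i − f(r_i)/f′(r_i) mod 5^{i+2}, where f′(x) = 3x². Iterate:
  r_0 = 4 (mod 5)
  r_1 = 14 (mod 25)
Final: r = 14 with f(r) ≡ 0 mod 5^2.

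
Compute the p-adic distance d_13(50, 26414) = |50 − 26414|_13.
d_13(50, 26414) = 1/2197

Step 1 — x − y = 50 − 26414 = -26364. Step 2 — v_13(-26364) = 3 (factor: -26364 = −(13^3 · 12); the sign does not affect v_p). Step 3 — |x − y|_13 = 13^{-3} = 1/2197.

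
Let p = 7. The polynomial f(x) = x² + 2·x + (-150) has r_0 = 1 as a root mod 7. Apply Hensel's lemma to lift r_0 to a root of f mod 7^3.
r_2 = 295 (mod 343)

Hensel: r_{i+1} = r_i − f(r_i)·(f′(r_i))^{-1} mod 7^{i+2}, f′(x) = 2x + 2. Iterate:
  r_0 = 1 (mod 7)
  r_1 = 1 (mod 49)
  r_2 = 295 (mod 343)
Final: r = 295 satisfies f(r) ≡ 0 mod 7^3.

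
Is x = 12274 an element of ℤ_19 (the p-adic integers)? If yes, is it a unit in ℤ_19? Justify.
x ∈ ℤ_19 but not a unit; v_19(x) = 2 > 0

ℤ_19 = {x ∈ ℚ_19 : v_19(x) ≥ 0} and ℤ_19^× = {x ∈ ℤ_19 : v_19(x) = 0}. Here v_19(12274) = v_19(num) − v_19(den) = 2; compare against these criteria.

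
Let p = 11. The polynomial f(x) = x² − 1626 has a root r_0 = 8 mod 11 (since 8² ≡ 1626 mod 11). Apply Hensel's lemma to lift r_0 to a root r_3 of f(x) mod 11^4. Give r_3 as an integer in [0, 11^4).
r_3 = 13219 (mod 14641)

Hensel's recurrence: r_{i+1} = r_i − f(r_i)·(f′(r_i))^{-1} mod 11^{i+2}, with f′(x) = 2x. Iterate:
  r_0 = 8 (mod 11)
  r_1 = 30 (mod 121)
  r_2 = 1240 (mod 1331)
  r_3 = 13219 (mod 14641)
Final: r_3 = 13219, and one checks f(r_3) ≡ 0 mod 11^4.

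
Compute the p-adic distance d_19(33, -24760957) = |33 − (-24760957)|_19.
d_19(33, -24760957) = 1/2476099

Step 1 — x − y = 33 − (-24760957) = 24760990. Step 2 — v_19(24760990) = 5 (factor: 24760990 = (19^5 · 10); the sign does not affect v_p). Step 3 — |x − y|_19 = 19^{-5} = 1/2476099.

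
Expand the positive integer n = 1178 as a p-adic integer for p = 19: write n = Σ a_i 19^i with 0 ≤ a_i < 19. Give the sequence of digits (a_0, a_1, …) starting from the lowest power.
(a_0, a_1, …) = (0, 5, 3)

Repeated division by 19 gives the digits low-to-high: 1178 = 5·19^1 + 3·19^2. Digit sequence: (0, 5, 3).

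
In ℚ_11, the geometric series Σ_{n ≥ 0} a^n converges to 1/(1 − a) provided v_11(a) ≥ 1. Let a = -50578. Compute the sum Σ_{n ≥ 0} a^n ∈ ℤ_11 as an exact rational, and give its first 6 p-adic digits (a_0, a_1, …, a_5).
Σ a^n = 1/(1 − a) = 1/50579;  first 6 digits = (1, 0, 0, 6, 7, 10)

v_11(a) = 3 ≥ 1, so the series converges in ℤ_11 to 1/(1 − a) = 1/(1 − (-50578)) = 1/50579. Expand this rational in ℤ_11: compute digits iteratively via d_i = x_i mod 11, x_{i+1} = (x_i − d_i)/11. The first 6 digits are (1, 0, 0, 6, 7, 10).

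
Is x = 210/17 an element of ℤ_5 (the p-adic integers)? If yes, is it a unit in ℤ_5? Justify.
x ∈ ℤ_5 but not a unit; v_5(x) = 1 > 0

ℤ_5 = {x ∈ ℚ_5 : v_5(x) ≥ 0} and ℤ_5^× = {x ∈ ℤ_5 : v_5(x) = 0}. Here v_5(210/17) = v_5(num) − v_5(den) = 1; compare against these criteria.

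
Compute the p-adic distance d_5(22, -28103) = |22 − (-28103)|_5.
d_5(22, -28103) = 1/3125

Step 1 — x − y = 22 − (-28103) = 28125. Step 2 — v_5(28125) = 5 (factor: 28125 = (5^5 · 9); the sign does not affect v_p). Step 3 — |x − y|_5 = 5^{-5} = 1/3125.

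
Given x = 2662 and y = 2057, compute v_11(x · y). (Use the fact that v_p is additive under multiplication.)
v_11(5475734) = 5

v_p(x) = 3 (factor: 2662 = 11^3 · 2); v_p(y) = 2 (factor: 2057 = 11^2 · 17). Additivity: v_p(xy) = v_p(x) + v_p(y) = 3 + 2 = 5. (Direct check: xy = 5475734 = 11^5 · (34).)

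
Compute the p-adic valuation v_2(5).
v_2(5) = 0

v_2(n) is the largest exponent k such that 2^k divides n. Factor out: 5 = 2^0 · 5. (Sign doesn't affect v_p.) So v_2(5) = 0.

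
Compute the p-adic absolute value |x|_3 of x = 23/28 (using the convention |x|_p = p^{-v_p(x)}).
|23/28|_3 = 1

Step 1 — compute v_3(x) by factoring powers of 3 out of the numerator and denominator: v_3(23/28) = 0. Step 2 — apply |x|_p = p^{-v_p(x)} = 3^{0} = 1.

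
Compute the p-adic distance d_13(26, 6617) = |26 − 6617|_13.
d_13(26, 6617) = 1/2197

Step 1 — x − y = 26 − 6617 = -6591. Step 2 — v_13(-6591) = 3 (factor: -6591 = −(13^3 · 3); the sign does not affect v_p). Step 3 — |x − y|_13 = 13^{-3} = 1/2197.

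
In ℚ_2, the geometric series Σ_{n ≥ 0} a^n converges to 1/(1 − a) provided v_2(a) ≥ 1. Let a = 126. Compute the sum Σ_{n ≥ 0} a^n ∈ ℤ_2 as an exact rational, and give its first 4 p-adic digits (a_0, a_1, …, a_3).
Σ a^n = 1/(1 − a) = -1/125;  first 4 digits = (1, 1, 0, 1)

v_2(a) = 1 ≥ 1, so the series converges in ℤ_2 to 1/(1 − a) = 1/(1 − 126) = -1/125. Expand this rational in ℤ_2: compute digits iteratively via d_i = x_i mod 2, x_{i+1} = (x_i − d_i)/2. The first 4 digits are (1, 1, 0, 1).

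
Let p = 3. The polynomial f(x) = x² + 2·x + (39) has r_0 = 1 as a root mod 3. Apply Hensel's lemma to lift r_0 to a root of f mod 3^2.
r_1 = 4 (mod 9)

Hensel: r_{i+1} = r_i − f(r_i)·(f′(r_i))^{-1} mod 3^{i+2}, f′(x) = 2x + 2. Iterate:
  r_0 = 1 (mod 3)
  r_1 = 4 (mod 9)
Final: r = 4 satisfies f(r) ≡ 0 mod 3^2.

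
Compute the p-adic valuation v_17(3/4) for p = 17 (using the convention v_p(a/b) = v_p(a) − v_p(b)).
v_17(3/4) = 0

Factor powers of 17 from the numerator and denominator of the reduced fraction: 3 = 17^0 · 3 and 4 = 17^0 · 4. Apply v_p(a/b) = v_p(a) − v_p(b): v_17(3/4) = 0 − 0 = 0.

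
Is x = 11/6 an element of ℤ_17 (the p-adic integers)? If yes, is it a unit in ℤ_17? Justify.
x ∈ ℤ_17^× (unit); v_17(x) = 0

ℤ_17 = {x ∈ ℚ_17 : v_17(x) ≥ 0} and ℤ_17^× = {x ∈ ℤ_17 : v_17(x) = 0}. Here v_17(11/6) = v_17(num) − v_17(den) = 0; compare against these criteria.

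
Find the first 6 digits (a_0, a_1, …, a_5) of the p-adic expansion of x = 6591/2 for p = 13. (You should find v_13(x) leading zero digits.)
(a_0, …, a_5) = (0, 0, 0, 8, 6, 6)

v_13(6591/2) = 3, so a_0 = ... = a_2 = 0. Factor out: x = 13^3 · u with u = 3/2 a unit in ℤ_13. Expand u iteratively via a_{v+i} = u_i mod 13, u_{i+1} = (u_i − a_{v+i})/13:
  u_0 = 3/2;  a_3 = 8;  u_1 = (u_0 − 8)/13 = -1/2
  u_1 = -1/2;  a_4 = 6;  u_2 = (u_1 − 6)/13 = -1/2
  u_2 = -1/2;  a_5 = 6;  u_3 = (u_2 − 6)/13 = -1/2
Digits: (0, 0, 0, 8, 6, 6).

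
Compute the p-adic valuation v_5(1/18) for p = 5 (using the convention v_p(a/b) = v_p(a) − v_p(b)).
v_5(1/18) = 0

Factor powers of 5 from the numerator and denominator of the reduced fraction: 1 = 5^0 · 1 and 18 = 5^0 · 18. Apply v_p(a/b) = v_p(a) − v_p(b): v_5(1/18) = 0 − 0 = 0.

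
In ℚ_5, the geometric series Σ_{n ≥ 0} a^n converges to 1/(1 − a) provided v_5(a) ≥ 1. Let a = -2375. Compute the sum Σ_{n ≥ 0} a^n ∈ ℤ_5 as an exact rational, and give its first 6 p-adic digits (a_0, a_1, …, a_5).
Σ a^n = 1/(1 − a) = 1/2376;  first 6 digits = (1, 0, 0, 1, 1, 4)

v_5(a) = 3 ≥ 1, so the series converges in ℤ_5 to 1/(1 − a) = 1/(1 − (-2375)) = 1/2376. Expand this rational in ℤ_5: compute digits iteratively via d_i = x_i mod 5, x_{i+1} = (x_i − d_i)/5. The first 6 digits are (1, 0, 0, 1, 1, 4).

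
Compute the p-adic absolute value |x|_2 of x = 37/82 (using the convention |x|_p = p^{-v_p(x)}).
|37/82|_2 = 2

Step 1 — compute v_2(x) by factoring powers of 2 out of the numerator and denominator: v_2(37/82) = -1. Step 2 — apply |x|_p = p^{-v_p(x)} = 2^{1} = 2.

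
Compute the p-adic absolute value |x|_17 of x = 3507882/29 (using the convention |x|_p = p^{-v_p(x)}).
|3507882/29|_17 = 1/83521

Step 1 — compute v_17(x) by factoring powers of 17 out of the numerator and denominator: v_17(3507882/29) = 4. Step 2 — apply |x|_p = p^{-v_p(x)} = 17^{-4} = 1/83521.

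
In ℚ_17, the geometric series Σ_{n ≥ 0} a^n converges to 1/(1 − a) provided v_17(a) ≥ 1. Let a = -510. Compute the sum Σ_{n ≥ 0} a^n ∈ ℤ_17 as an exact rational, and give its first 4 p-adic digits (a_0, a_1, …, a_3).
Σ a^n = 1/(1 − a) = 1/511;  first 4 digits = (1, 4, 14, 14)

v_17(a) = 1 ≥ 1, so the series converges in ℤ_17 to 1/(1 − a) = 1/(1 − (-510)) = 1/511. Expand this rational in ℤ_17: compute digits iteratively via d_i = x_i mod 17, x_{i+1} = (x_i − d_i)/17. The first 4 digits are (1, 4, 14, 14).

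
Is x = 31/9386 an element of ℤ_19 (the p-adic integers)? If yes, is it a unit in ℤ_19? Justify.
x ∉ ℤ_19 (v_19(x) = -2 < 0)

ℤ_19 = {x ∈ ℚ_19 : v_19(x) ≥ 0} and ℤ_19^× = {x ∈ ℤ_19 : v_19(x) = 0}. Here v_19(31/9386) = v_19(num) − v_19(den) = -2; compare against these criteria.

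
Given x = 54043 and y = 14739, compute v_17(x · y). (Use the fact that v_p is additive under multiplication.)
v_17(796539777) = 6

v_p(x) = 3 (factor: 54043 = 17^3 · 11); v_p(y) = 3 (factor: 14739 = 17^3 · 3). Additivity: v_p(xy) = v_p(x) + v_p(y) = 3 + 3 = 6. (Direct check: xy = 796539777 = 17^6 · (33).)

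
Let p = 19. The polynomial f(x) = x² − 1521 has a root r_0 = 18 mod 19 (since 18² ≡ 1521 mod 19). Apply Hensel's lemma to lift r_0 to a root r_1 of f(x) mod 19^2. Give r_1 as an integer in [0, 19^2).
r_1 = 322 (mod 361)

Hensel's recurrence: r_{i+1} = r_i − f(r_i)·(f′(r_i))^{-1} mod 19^{i+2}, with f′(x) = 2x. Iterate:
  r_0 = 18 (mod 19)
  r_1 = 322 (mod 361)
Final: r_1 = 322, and one checks f(r_1) ≡ 0 mod 19^2.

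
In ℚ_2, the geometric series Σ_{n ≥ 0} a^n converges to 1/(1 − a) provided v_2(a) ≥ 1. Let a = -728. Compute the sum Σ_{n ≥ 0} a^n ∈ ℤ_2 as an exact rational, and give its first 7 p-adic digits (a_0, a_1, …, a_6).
Σ a^n = 1/(1 − a) = 1/729;  first 7 digits = (1, 0, 0, 1, 0, 1, 1)

v_2(a) = 3 ≥ 1, so the series converges in ℤ_2 to 1/(1 − a) = 1/(1 − (-728)) = 1/729. Expand this rational in ℤ_2: compute digits iteratively via d_i = x_i mod 2, x_{i+1} = (x_i − d_i)/2. The first 7 digits are (1, 0, 0, 1, 0, 1, 1).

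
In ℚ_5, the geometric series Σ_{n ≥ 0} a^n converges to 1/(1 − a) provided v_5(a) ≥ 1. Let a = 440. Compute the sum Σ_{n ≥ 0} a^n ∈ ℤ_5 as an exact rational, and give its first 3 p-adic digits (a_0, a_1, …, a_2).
Σ a^n = 1/(1 − a) = -1/439;  first 3 digits = (1, 3, 1)

v_5(a) = 1 ≥ 1, so the series converges in ℤ_5 to 1/(1 − a) = 1/(1 − 440) = -1/439. Expand this rational in ℤ_5: compute digits iteratively via d_i = x_i mod 5, x_{i+1} = (x_i − d_i)/5. The first 3 digits are (1, 3, 1).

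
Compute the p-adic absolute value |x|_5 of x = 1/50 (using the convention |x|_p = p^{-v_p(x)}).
|1/50|_5 = 25

Step 1 — compute v_5(x) by factoring powers of 5 out of the numerator and denominator: v_5(1/50) = -2. Step 2 — apply |x|_p = p^{-v_p(x)} = 5^{2} = 25.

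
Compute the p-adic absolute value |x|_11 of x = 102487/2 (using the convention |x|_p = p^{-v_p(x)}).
|102487/2|_11 = 1/14641

Step 1 — compute v_11(x) by factoring powers of 11 out of the numerator and denominator: v_11(102487/2) = 4. Step 2 — apply |x|_p = p^{-v_p(x)} = 11^{-4} = 1/14641.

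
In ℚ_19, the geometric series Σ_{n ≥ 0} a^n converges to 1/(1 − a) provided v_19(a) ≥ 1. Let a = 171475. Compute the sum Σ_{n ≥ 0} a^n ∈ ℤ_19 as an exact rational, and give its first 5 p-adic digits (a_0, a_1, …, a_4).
Σ a^n = 1/(1 − a) = -1/171474;  first 5 digits = (1, 0, 0, 6, 1)

v_19(a) = 3 ≥ 1, so the series converges in ℤ_19 to 1/(1 − a) = 1/(1 − 171475) = -1/171474. Expand this rational in ℤ_19: compute digits iteratively via d_i = x_i mod 19, x_{i+1} = (x_i − d_i)/19. The first 5 digits are (1, 0, 0, 6, 1).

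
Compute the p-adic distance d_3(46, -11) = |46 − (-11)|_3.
d_3(46, -11) = 1/3

Step 1 — x − y = 46 − (-11) = 57. Step 2 — v_3(57) = 1 (factor: 57 = (3^1 · 19); the sign does not affect v_p). Step 3 — |x − y|_3 = 3^{-1} = 1/3.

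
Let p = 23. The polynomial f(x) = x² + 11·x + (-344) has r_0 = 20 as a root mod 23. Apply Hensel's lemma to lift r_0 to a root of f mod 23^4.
r_3 = 88731 (mod 279841)

Hensel: r_{i+1} = r_i − f(r_i)·(f′(r_i))^{-1} mod 23^{i+2}, f′(x) = 2x + 11. Iterate:
  r_0 = 20 (mod 23)
  r_1 = 388 (mod 529)
  r_2 = 3562 (mod 12167)
  r_3 = 88731 (mod 279841)
Final: r = 88731 satisfies f(r) ≡ 0 mod 23^4.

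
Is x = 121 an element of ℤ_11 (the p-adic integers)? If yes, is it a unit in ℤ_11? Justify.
x ∈ ℤ_11 but not a unit; v_11(x) = 2 > 0

ℤ_11 = {x ∈ ℚ_11 : v_11(x) ≥ 0} and ℤ_11^× = {x ∈ ℤ_11 : v_11(x) = 0}. Here v_11(121) = v_11(num) − v_11(den) = 2; compare against these criteria.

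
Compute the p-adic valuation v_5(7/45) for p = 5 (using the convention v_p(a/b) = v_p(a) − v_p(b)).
v_5(7/45) = -1

Factor powers of 5 from the numerator and denominator of the reduced fraction: 7 = 5^0 · 7 and 45 = 5^1 · 9. Apply v_p(a/b) = v_p(a) − v_p(b): v_5(7/45) = 0 − 1 = -1.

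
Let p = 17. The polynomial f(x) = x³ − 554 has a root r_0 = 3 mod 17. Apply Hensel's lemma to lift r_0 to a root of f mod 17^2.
r_1 = 258 (mod 289)

Hensel: r_{i+1} = r_i − f(r_i)/f′(r_i) mod 17^{i+2}, where f′(x) = 3x². Iterate:
  r_0 = 3 (mod 17)
  r_1 = 258 (mod 289)
Final: r = 258 with f(r) ≡ 0 mod 17^2.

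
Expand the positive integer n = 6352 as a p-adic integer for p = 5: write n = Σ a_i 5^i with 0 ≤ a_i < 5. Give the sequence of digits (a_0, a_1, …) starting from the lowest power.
(a_0, a_1, …) = (2, 0, 4, 0, 0, 2)

Repeated division by 5 gives the digits low-to-high: 6352 = 2 + 4·5^2 + 2·5^5. Digit sequence: (2, 0, 4, 0, 0, 2).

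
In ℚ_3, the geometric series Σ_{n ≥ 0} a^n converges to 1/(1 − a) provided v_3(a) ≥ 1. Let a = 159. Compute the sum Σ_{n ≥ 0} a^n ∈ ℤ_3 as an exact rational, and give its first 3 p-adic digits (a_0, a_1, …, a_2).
Σ a^n = 1/(1 − a) = -1/158;  first 3 digits = (1, 2, 0)

v_3(a) = 1 ≥ 1, so the series converges in ℤ_3 to 1/(1 − a) = 1/(1 − 159) = -1/158. Expand this rational in ℤ_3: compute digits iteratively via d_i = x_i mod 3, x_{i+1} = (x_i − d_i)/3. The first 3 digits are (1, 2, 0).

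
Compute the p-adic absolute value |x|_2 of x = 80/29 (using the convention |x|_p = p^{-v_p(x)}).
|80/29|_2 = 1/16

Step 1 — compute v_2(x) by factoring powers of 2 out of the numerator and denominator: v_2(80/29) = 4. Step 2 — apply |x|_p = p^{-v_p(x)} = 2^{-4} = 1/16.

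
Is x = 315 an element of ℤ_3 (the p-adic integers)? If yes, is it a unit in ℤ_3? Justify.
x ∈ ℤ_3 but not a unit; v_3(x) = 2 > 0

ℤ_3 = {x ∈ ℚ_3 : v_3(x) ≥ 0} and ℤ_3^× = {x ∈ ℤ_3 : v_3(x) = 0}. Here v_3(315) = v_3(num) − v_3(den) = 2; compare against these criteria.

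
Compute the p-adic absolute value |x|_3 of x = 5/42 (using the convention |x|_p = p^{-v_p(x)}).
|5/42|_3 = 3

Step 1 — compute v_3(x) by factoring powers of 3 out of the numerator and denominator: v_3(5/42) = -1. Step 2 — apply |x|_p = p^{-v_p(x)} = 3^{1} = 3.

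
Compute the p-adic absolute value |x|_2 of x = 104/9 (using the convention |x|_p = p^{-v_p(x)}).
|104/9|_2 = 1/8

Step 1 — compute v_2(x) by factoring powers of 2 out of the numerator and denominator: v_2(104/9) = 3. Step 2 — apply |x|_p = p^{-v_p(x)} = 2^{-3} = 1/8.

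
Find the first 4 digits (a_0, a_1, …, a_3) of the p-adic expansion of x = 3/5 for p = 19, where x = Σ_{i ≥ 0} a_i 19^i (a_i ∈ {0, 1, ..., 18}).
(a_0, …, a_3) = (12, 7, 11, 7)

v_19(3/5) = 0 (numerator and denominator both coprime to 19), so x ∈ ℤ_19^×. Compute digits iteratively via a_i = x_i mod 19, x_{i+1} = (x_i − a_i)/19, with x_0 = x:
  x_0 = 3/5;  a_0 = 12;  x_1 = (x_0 − 12)/19 = -3/5
  x_1 = -3/5;  a_1 = 7;  x_2 = (x_1 − 7)/19 = -2/5
  x_2 = -2/5;  a_2 = 11;  x_3 = (x_2 − 11)/19 = -3/5
  x_3 = -3/5;  a_3 = 7;  x_4 = (x_3 − 7)/19 = -2/5
Digits: (12, 7, 11, 7).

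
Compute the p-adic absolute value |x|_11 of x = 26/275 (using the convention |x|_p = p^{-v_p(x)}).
|26/275|_11 = 11

Step 1 — compute v_11(x) by factoring powers of 11 out of the numerator and denominator: v_11(26/275) = -1. Step 2 — apply |x|_p = p^{-v_p(x)} = 11^{1} = 11.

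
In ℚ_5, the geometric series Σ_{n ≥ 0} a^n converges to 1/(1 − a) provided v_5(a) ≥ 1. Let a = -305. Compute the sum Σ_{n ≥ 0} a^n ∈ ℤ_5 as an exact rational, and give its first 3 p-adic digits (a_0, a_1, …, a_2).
Σ a^n = 1/(1 − a) = 1/306;  first 3 digits = (1, 4, 3)

v_5(a) = 1 ≥ 1, so the series converges in ℤ_5 to 1/(1 − a) = 1/(1 − (-305)) = 1/306. Expand this rational in ℤ_5: compute digits iteratively via d_i = x_i mod 5, x_{i+1} = (x_i − d_i)/5. The first 3 digits are (1, 4, 3).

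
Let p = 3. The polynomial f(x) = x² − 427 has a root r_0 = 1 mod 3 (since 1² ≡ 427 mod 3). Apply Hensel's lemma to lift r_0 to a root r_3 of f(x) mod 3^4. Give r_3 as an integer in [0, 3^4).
r_3 = 34 (mod 81)

Hensel's recurrence: r_{i+1} = r_i − f(r_i)·(f′(r_i))^{-1} mod 3^{i+2}, with f′(x) = 2x. Iterate:
  r_0 = 1 (mod 3)
  r_1 = 7 (mod 9)
  r_2 = 7 (mod 27)
  r_3 = 34 (mod 81)
Final: r_3 = 34, and one checks f(r_3) ≡ 0 mod 3^4.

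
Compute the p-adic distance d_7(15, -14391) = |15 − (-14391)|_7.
d_7(15, -14391) = 1/2401

Step 1 — x − y = 15 − (-14391) = 14406. Step 2 — v_7(14406) = 4 (factor: 14406 = (7^4 · 6); the sign does not affect v_p). Step 3 — |x − y|_7 = 7^{-4} = 1/2401.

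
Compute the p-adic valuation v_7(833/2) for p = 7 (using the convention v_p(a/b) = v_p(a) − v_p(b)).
v_7(833/2) = 2

Factor powers of 7 from the numerator and denominator of the reduced fraction: 833 = 7^2 · 17 and 2 = 7^0 · 2. Apply v_p(a/b) = v_p(a) − v_p(b): v_7(833/2) = 2 − 0 = 2.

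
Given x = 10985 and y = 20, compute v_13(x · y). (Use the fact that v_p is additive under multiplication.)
v_13(219700) = 3

v_p(x) = 3 (factor: 10985 = 13^3 · 5); v_p(y) = 0 (factor: 20 = 13^0 · 20). Additivity: v_p(xy) = v_p(x) + v_p(y) = 3 + 0 = 3. (Direct check: xy = 219700 = 13^3 · (100).)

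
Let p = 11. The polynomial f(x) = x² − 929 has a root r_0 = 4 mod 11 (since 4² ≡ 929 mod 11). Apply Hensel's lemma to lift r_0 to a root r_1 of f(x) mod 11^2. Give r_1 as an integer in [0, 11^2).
r_1 = 103 (mod 121)

Hensel's recurrence: r_{i+1} = r_i − f(r_i)·(f′(r_i))^{-1} mod 11^{i+2}, with f′(x) = 2x. Iterate:
  r_0 = 4 (mod 11)
  r_1 = 103 (mod 121)
Final: r_1 = 103, and one checks f(r_1) ≡ 0 mod 11^2.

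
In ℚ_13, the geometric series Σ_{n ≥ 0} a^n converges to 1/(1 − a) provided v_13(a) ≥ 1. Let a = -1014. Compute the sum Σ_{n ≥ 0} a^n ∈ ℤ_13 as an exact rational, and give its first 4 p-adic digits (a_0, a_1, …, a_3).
Σ a^n = 1/(1 − a) = 1/1015;  first 4 digits = (1, 0, 7, 12)

v_13(a) = 2 ≥ 1, so the series converges in ℤ_13 to 1/(1 − a) = 1/(1 − (-1014)) = 1/1015. Expand this rational in ℤ_13: compute digits iteratively via d_i = x_i mod 13, x_{i+1} = (x_i − d_i)/13. The first 4 digits are (1, 0, 7, 12).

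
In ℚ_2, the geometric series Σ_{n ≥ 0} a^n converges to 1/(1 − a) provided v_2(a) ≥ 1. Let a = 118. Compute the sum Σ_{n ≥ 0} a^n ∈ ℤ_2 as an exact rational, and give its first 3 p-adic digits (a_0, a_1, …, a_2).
Σ a^n = 1/(1 − a) = -1/117;  first 3 digits = (1, 1, 0)

v_2(a) = 1 ≥ 1, so the series converges in ℤ_2 to 1/(1 − a) = 1/(1 − 118) = -1/117. Expand this rational in ℤ_2: compute digits iteratively via d_i = x_i mod 2, x_{i+1} = (x_i − d_i)/2. The first 3 digits are (1, 1, 0).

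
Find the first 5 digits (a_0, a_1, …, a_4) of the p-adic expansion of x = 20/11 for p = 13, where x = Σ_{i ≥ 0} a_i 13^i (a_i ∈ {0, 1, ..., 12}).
(a_0, …, a_4) = (3, 7, 3, 8, 10)

v_13(20/11) = 0 (numerator and denominator both coprime to 13), so x ∈ ℤ_13^×. Compute digits iteratively via a_i = x_i mod 13, x_{i+1} = (x_i − a_i)/13, with x_0 = x:
  x_0 = 20/11;  a_0 = 3;  x_1 = (x_0 − 3)/13 = -1/11
  x_1 = -1/11;  a_1 = 7;  x_2 = (x_1 − 7)/13 = -6/11
  x_2 = -6/11;  a_2 = 3;  x_3 = (x_2 − 3)/13 = -3/11
  x_3 = -3/11;  a_3 = 8;  x_4 = (x_3 − 8)/13 = -7/11
  x_4 = -7/11;  a_4 = 10;  x_5 = (x_4 − 10)/13 = -9/11
Digits: (3, 7, 3, 8, 10).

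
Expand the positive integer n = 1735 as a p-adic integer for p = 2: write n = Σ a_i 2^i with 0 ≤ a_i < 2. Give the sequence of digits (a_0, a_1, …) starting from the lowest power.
(a_0, a_1, …) = (1, 1, 1, 0, 0, 0, 1, 1, 0, 1, 1)

Repeated division by 2 gives the digits low-to-high: 1735 = 1 + 1·2^1 + 1·2^2 + 1·2^6 + 1·2^7 + 1·2^9 + 1·2^10. Digit sequence: (1, 1, 1, 0, 0, 0, 1, 1, 0, 1, 1).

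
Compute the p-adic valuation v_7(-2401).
v_7(-2401) = 4

v_7(n) is the largest exponent k such that 7^k divides n. Factor out: -2401 = -7^4 · 1. (Sign doesn't affect v_p.) So v_7(-2401) = 4.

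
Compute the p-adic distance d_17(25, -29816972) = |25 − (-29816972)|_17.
d_17(25, -29816972) = 1/1419857

Step 1 — x − y = 25 − (-29816972) = 29816997. Step 2 — v_17(29816997) = 5 (factor: 29816997 = (17^5 · 21); the sign does not affect v_p). Step 3 — |x − y|_17 = 17^{-5} = 1/1419857.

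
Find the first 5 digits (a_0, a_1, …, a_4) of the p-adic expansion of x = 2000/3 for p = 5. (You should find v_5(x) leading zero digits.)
(a_0, …, a_4) = (0, 0, 0, 2, 4)

v_5(2000/3) = 3, so a_0 = ... = a_2 = 0. Factor out: x = 5^3 · u with u = 16/3 a unit in ℤ_5. Expand u iteratively via a_{v+i} = u_i mod 5, u_{i+1} = (u_i − a_{v+i})/5:
  u_0 = 16/3;  a_3 = 2;  u_1 = (u_0 − 2)/5 = 2/3
  u_1 = 2/3;  a_4 = 4;  u_2 = (u_1 − 4)/5 = -2/3
Digits: (0, 0, 0, 2, 4).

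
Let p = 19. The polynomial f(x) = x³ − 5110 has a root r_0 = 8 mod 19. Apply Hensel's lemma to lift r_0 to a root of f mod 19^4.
r_3 = 92918 (mod 130321)

Hensel: r_{i+1} = r_i − f(r_i)/f′(r_i) mod 19^{i+2}, where f′(x) = 3x². Iterate:
  r_0 = 8 (mod 19)
  r_1 = 141 (mod 361)
  r_2 = 3751 (mod 6859)
  r_3 = 92918 (mod 130321)
Final: r = 92918 with f(r) ≡ 0 mod 19^4.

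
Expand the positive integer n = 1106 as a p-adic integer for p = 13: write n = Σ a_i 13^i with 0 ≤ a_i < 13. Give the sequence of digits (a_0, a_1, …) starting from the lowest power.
(a_0, a_1, …) = (1, 7, 6)

Repeated division by 13 gives the digits low-to-high: 1106 = 1 + 7·13^1 + 6·13^2. Digit sequence: (1, 7, 6).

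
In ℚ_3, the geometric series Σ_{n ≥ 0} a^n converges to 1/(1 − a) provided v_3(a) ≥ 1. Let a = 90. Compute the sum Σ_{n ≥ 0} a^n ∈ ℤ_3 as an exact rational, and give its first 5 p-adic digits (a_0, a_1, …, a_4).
Σ a^n = 1/(1 − a) = -1/89;  first 5 digits = (1, 0, 1, 0, 2)

v_3(a) = 2 ≥ 1, so the series converges in ℤ_3 to 1/(1 − a) = 1/(1 − 90) = -1/89. Expand this rational in ℤ_3: compute digits iteratively via d_i = x_i mod 3, x_{i+1} = (x_i − d_i)/3. The first 5 digits are (1, 0, 1, 0, 2).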